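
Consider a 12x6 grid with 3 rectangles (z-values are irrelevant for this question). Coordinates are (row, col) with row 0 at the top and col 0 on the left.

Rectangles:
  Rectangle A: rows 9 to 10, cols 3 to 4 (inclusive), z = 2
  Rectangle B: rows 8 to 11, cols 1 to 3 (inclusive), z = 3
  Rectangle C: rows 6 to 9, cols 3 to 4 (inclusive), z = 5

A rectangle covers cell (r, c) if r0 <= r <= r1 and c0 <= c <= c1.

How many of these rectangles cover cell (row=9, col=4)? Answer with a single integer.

Check cell (9,4):
  A: rows 9-10 cols 3-4 -> covers
  B: rows 8-11 cols 1-3 -> outside (col miss)
  C: rows 6-9 cols 3-4 -> covers
Count covering = 2

Answer: 2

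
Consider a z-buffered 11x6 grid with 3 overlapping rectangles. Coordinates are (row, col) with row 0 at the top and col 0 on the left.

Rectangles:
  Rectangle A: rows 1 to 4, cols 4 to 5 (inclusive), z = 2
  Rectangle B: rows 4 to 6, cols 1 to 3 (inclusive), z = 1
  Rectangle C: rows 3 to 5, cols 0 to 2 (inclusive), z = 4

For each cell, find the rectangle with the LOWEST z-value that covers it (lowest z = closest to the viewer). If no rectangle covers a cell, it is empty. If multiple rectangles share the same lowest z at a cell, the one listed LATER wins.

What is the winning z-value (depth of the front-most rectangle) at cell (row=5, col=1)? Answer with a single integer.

Check cell (5,1):
  A: rows 1-4 cols 4-5 -> outside (row miss)
  B: rows 4-6 cols 1-3 z=1 -> covers; best now B (z=1)
  C: rows 3-5 cols 0-2 z=4 -> covers; best now B (z=1)
Winner: B at z=1

Answer: 1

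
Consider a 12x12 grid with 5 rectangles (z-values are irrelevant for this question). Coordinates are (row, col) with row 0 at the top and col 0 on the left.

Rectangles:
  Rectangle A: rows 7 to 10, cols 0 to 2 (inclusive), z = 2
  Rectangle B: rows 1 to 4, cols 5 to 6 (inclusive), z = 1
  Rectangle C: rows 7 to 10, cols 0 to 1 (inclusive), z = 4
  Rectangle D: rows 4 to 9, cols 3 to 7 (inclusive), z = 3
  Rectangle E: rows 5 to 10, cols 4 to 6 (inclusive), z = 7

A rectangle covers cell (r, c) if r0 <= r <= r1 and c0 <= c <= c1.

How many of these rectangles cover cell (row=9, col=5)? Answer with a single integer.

Answer: 2

Derivation:
Check cell (9,5):
  A: rows 7-10 cols 0-2 -> outside (col miss)
  B: rows 1-4 cols 5-6 -> outside (row miss)
  C: rows 7-10 cols 0-1 -> outside (col miss)
  D: rows 4-9 cols 3-7 -> covers
  E: rows 5-10 cols 4-6 -> covers
Count covering = 2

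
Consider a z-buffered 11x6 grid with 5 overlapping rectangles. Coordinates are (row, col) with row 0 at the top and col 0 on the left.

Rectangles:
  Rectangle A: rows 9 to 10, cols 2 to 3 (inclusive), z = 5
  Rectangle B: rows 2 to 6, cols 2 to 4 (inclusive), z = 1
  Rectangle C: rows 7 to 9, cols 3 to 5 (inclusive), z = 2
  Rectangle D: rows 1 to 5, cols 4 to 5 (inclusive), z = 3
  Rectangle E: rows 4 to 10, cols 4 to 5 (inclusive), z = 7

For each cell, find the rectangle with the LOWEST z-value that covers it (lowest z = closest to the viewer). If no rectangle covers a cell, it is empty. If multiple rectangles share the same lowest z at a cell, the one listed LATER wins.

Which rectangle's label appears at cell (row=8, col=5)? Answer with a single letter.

Check cell (8,5):
  A: rows 9-10 cols 2-3 -> outside (row miss)
  B: rows 2-6 cols 2-4 -> outside (row miss)
  C: rows 7-9 cols 3-5 z=2 -> covers; best now C (z=2)
  D: rows 1-5 cols 4-5 -> outside (row miss)
  E: rows 4-10 cols 4-5 z=7 -> covers; best now C (z=2)
Winner: C at z=2

Answer: C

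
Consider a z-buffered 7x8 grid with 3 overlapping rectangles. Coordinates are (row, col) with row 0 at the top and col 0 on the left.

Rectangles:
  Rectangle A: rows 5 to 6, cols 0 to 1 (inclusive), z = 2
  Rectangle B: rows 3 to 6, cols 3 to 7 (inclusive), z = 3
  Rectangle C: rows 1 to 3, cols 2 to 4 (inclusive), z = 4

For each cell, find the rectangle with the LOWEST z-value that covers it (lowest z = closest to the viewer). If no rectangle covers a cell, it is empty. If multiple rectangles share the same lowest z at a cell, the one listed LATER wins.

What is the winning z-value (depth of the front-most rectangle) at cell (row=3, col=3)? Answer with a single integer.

Check cell (3,3):
  A: rows 5-6 cols 0-1 -> outside (row miss)
  B: rows 3-6 cols 3-7 z=3 -> covers; best now B (z=3)
  C: rows 1-3 cols 2-4 z=4 -> covers; best now B (z=3)
Winner: B at z=3

Answer: 3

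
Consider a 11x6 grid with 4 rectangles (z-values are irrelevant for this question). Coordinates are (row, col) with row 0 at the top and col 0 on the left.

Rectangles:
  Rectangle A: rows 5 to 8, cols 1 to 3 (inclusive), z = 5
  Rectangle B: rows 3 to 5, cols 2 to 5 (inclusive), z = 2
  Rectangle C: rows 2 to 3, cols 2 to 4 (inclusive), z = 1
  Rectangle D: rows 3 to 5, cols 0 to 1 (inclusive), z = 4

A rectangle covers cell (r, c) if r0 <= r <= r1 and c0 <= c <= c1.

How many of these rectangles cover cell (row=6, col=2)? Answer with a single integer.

Answer: 1

Derivation:
Check cell (6,2):
  A: rows 5-8 cols 1-3 -> covers
  B: rows 3-5 cols 2-5 -> outside (row miss)
  C: rows 2-3 cols 2-4 -> outside (row miss)
  D: rows 3-5 cols 0-1 -> outside (row miss)
Count covering = 1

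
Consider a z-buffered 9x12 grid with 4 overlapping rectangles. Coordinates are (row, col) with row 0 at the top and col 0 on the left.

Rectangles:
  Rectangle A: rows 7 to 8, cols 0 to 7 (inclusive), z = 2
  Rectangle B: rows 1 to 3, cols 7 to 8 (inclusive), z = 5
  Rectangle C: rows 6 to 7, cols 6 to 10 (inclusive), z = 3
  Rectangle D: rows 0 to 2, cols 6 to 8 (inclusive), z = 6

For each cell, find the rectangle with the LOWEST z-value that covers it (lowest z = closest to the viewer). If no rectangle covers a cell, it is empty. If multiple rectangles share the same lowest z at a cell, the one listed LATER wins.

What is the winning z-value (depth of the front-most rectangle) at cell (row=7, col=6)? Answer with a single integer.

Answer: 2

Derivation:
Check cell (7,6):
  A: rows 7-8 cols 0-7 z=2 -> covers; best now A (z=2)
  B: rows 1-3 cols 7-8 -> outside (row miss)
  C: rows 6-7 cols 6-10 z=3 -> covers; best now A (z=2)
  D: rows 0-2 cols 6-8 -> outside (row miss)
Winner: A at z=2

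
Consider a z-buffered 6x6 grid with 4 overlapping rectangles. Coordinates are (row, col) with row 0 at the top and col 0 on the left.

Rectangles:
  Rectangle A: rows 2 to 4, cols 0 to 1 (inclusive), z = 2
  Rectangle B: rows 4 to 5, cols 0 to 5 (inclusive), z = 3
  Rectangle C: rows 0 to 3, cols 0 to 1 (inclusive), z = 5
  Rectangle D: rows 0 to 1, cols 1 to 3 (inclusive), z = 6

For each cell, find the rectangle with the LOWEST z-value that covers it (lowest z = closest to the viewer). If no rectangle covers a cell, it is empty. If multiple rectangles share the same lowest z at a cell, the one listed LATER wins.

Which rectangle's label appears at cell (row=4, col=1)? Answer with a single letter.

Check cell (4,1):
  A: rows 2-4 cols 0-1 z=2 -> covers; best now A (z=2)
  B: rows 4-5 cols 0-5 z=3 -> covers; best now A (z=2)
  C: rows 0-3 cols 0-1 -> outside (row miss)
  D: rows 0-1 cols 1-3 -> outside (row miss)
Winner: A at z=2

Answer: A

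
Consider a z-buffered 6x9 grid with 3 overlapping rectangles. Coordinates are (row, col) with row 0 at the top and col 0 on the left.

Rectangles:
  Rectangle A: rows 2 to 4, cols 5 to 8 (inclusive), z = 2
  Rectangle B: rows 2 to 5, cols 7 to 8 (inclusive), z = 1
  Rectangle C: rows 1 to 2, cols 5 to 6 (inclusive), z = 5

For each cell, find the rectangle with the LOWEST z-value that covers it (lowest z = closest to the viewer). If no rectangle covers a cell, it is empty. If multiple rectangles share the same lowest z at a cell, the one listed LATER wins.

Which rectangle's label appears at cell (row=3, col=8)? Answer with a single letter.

Check cell (3,8):
  A: rows 2-4 cols 5-8 z=2 -> covers; best now A (z=2)
  B: rows 2-5 cols 7-8 z=1 -> covers; best now B (z=1)
  C: rows 1-2 cols 5-6 -> outside (row miss)
Winner: B at z=1

Answer: B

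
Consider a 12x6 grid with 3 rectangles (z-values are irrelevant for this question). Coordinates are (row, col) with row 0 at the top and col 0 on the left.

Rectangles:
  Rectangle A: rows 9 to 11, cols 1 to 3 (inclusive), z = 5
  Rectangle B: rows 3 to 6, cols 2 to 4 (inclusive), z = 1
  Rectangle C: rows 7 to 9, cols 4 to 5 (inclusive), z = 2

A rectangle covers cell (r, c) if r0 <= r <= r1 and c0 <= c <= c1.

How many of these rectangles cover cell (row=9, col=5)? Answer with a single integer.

Answer: 1

Derivation:
Check cell (9,5):
  A: rows 9-11 cols 1-3 -> outside (col miss)
  B: rows 3-6 cols 2-4 -> outside (row miss)
  C: rows 7-9 cols 4-5 -> covers
Count covering = 1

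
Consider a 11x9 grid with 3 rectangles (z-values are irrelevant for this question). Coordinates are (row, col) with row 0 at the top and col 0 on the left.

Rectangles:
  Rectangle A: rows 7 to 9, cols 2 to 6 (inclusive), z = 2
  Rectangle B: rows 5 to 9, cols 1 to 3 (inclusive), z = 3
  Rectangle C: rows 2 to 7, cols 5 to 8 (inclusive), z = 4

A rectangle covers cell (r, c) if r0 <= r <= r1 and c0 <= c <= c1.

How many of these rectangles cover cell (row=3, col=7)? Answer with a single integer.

Answer: 1

Derivation:
Check cell (3,7):
  A: rows 7-9 cols 2-6 -> outside (row miss)
  B: rows 5-9 cols 1-3 -> outside (row miss)
  C: rows 2-7 cols 5-8 -> covers
Count covering = 1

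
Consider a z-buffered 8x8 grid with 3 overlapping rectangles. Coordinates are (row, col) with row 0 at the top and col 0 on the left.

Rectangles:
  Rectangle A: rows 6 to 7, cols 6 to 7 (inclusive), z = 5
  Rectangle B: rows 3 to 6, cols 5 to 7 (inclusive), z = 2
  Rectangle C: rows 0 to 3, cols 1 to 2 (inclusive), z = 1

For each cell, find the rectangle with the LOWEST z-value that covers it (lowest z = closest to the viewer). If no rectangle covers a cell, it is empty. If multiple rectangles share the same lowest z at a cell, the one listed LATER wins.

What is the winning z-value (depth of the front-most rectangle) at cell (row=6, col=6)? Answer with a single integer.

Check cell (6,6):
  A: rows 6-7 cols 6-7 z=5 -> covers; best now A (z=5)
  B: rows 3-6 cols 5-7 z=2 -> covers; best now B (z=2)
  C: rows 0-3 cols 1-2 -> outside (row miss)
Winner: B at z=2

Answer: 2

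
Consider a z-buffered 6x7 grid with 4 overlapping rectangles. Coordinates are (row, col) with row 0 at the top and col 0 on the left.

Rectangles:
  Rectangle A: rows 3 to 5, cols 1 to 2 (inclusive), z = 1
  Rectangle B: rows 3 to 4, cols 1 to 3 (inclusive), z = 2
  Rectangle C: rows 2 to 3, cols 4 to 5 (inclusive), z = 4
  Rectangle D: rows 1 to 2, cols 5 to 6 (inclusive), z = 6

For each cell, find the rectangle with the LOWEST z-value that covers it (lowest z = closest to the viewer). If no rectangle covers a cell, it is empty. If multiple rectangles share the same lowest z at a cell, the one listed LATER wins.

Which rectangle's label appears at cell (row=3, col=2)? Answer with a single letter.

Check cell (3,2):
  A: rows 3-5 cols 1-2 z=1 -> covers; best now A (z=1)
  B: rows 3-4 cols 1-3 z=2 -> covers; best now A (z=1)
  C: rows 2-3 cols 4-5 -> outside (col miss)
  D: rows 1-2 cols 5-6 -> outside (row miss)
Winner: A at z=1

Answer: A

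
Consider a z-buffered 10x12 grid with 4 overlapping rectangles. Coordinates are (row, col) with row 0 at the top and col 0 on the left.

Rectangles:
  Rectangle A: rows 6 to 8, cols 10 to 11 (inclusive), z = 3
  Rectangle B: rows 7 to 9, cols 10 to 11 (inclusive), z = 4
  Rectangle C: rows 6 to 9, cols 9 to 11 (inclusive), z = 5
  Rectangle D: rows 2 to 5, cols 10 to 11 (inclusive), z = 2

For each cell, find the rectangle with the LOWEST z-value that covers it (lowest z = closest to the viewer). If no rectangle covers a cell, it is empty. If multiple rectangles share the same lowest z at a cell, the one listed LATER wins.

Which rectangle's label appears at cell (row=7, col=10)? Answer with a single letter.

Check cell (7,10):
  A: rows 6-8 cols 10-11 z=3 -> covers; best now A (z=3)
  B: rows 7-9 cols 10-11 z=4 -> covers; best now A (z=3)
  C: rows 6-9 cols 9-11 z=5 -> covers; best now A (z=3)
  D: rows 2-5 cols 10-11 -> outside (row miss)
Winner: A at z=3

Answer: A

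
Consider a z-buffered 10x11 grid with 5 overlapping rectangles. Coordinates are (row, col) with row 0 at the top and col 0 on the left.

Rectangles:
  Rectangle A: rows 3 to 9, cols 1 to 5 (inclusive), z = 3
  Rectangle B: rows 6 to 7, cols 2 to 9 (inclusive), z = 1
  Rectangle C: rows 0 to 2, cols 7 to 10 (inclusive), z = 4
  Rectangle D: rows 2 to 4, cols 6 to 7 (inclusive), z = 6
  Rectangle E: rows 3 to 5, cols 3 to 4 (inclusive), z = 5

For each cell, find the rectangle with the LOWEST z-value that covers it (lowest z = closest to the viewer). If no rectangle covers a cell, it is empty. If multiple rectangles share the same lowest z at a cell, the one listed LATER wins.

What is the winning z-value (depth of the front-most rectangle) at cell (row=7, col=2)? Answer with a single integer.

Answer: 1

Derivation:
Check cell (7,2):
  A: rows 3-9 cols 1-5 z=3 -> covers; best now A (z=3)
  B: rows 6-7 cols 2-9 z=1 -> covers; best now B (z=1)
  C: rows 0-2 cols 7-10 -> outside (row miss)
  D: rows 2-4 cols 6-7 -> outside (row miss)
  E: rows 3-5 cols 3-4 -> outside (row miss)
Winner: B at z=1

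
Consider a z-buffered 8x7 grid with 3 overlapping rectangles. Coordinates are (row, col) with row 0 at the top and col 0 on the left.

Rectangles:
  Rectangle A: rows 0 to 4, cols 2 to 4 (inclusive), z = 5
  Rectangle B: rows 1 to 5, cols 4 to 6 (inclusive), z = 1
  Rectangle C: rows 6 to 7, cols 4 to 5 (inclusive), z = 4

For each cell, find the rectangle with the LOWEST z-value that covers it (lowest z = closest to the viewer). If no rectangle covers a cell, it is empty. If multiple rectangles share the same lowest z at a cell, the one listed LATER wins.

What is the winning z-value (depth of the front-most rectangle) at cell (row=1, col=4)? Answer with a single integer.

Answer: 1

Derivation:
Check cell (1,4):
  A: rows 0-4 cols 2-4 z=5 -> covers; best now A (z=5)
  B: rows 1-5 cols 4-6 z=1 -> covers; best now B (z=1)
  C: rows 6-7 cols 4-5 -> outside (row miss)
Winner: B at z=1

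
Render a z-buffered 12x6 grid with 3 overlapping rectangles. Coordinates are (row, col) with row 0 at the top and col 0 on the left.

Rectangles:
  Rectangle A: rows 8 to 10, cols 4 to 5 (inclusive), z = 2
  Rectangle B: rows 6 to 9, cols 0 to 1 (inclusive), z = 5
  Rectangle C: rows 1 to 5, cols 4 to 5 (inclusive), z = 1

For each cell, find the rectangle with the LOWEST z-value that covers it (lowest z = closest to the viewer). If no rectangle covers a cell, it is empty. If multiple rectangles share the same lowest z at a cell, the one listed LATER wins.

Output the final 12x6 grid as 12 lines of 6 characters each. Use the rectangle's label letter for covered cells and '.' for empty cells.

......
....CC
....CC
....CC
....CC
....CC
BB....
BB....
BB..AA
BB..AA
....AA
......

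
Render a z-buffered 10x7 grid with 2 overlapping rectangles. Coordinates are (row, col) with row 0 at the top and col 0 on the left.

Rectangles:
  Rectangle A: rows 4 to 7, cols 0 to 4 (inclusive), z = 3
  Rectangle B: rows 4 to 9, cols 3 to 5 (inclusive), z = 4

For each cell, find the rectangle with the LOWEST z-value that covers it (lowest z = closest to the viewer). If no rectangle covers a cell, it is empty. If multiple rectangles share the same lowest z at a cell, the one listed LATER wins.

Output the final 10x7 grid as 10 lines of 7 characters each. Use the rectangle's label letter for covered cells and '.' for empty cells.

.......
.......
.......
.......
AAAAAB.
AAAAAB.
AAAAAB.
AAAAAB.
...BBB.
...BBB.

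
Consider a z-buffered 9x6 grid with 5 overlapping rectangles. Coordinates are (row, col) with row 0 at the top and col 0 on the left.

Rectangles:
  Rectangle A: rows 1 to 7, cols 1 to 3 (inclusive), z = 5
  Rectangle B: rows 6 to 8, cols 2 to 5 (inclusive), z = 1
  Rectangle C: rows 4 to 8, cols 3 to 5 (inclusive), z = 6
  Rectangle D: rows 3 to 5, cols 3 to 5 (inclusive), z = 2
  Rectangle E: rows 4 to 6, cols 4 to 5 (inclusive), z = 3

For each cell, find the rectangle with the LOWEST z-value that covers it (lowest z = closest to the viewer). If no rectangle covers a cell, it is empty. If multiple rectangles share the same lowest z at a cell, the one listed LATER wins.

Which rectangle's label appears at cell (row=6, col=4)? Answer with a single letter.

Answer: B

Derivation:
Check cell (6,4):
  A: rows 1-7 cols 1-3 -> outside (col miss)
  B: rows 6-8 cols 2-5 z=1 -> covers; best now B (z=1)
  C: rows 4-8 cols 3-5 z=6 -> covers; best now B (z=1)
  D: rows 3-5 cols 3-5 -> outside (row miss)
  E: rows 4-6 cols 4-5 z=3 -> covers; best now B (z=1)
Winner: B at z=1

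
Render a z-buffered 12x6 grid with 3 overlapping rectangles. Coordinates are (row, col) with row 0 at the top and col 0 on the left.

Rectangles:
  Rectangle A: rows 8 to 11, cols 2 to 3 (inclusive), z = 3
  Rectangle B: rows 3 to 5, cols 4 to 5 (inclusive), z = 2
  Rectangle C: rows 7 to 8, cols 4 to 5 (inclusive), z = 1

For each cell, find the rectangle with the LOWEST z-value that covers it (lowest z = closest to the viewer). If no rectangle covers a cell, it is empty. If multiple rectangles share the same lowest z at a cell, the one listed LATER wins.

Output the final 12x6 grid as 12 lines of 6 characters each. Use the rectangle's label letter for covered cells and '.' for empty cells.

......
......
......
....BB
....BB
....BB
......
....CC
..AACC
..AA..
..AA..
..AA..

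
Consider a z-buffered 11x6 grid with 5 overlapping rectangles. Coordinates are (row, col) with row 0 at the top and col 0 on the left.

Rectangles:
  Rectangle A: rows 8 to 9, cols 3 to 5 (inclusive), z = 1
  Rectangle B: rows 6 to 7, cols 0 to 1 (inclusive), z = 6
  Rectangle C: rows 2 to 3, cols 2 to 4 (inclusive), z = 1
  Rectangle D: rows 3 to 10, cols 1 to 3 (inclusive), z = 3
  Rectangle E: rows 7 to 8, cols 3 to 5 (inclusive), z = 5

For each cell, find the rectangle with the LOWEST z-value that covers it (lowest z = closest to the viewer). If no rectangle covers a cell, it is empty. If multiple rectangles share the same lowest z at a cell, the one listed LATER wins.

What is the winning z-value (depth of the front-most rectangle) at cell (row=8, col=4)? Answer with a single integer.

Check cell (8,4):
  A: rows 8-9 cols 3-5 z=1 -> covers; best now A (z=1)
  B: rows 6-7 cols 0-1 -> outside (row miss)
  C: rows 2-3 cols 2-4 -> outside (row miss)
  D: rows 3-10 cols 1-3 -> outside (col miss)
  E: rows 7-8 cols 3-5 z=5 -> covers; best now A (z=1)
Winner: A at z=1

Answer: 1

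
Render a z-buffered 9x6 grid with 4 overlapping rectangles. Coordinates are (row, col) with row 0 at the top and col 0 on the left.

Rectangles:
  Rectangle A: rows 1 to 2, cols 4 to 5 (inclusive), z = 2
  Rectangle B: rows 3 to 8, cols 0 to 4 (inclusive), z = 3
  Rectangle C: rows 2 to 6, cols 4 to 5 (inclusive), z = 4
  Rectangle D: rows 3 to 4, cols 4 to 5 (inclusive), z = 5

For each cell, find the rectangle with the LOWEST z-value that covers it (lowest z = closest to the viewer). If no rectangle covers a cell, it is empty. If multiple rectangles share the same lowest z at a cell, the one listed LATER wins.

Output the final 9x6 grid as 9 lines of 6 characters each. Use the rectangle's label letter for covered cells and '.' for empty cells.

......
....AA
....AA
BBBBBC
BBBBBC
BBBBBC
BBBBBC
BBBBB.
BBBBB.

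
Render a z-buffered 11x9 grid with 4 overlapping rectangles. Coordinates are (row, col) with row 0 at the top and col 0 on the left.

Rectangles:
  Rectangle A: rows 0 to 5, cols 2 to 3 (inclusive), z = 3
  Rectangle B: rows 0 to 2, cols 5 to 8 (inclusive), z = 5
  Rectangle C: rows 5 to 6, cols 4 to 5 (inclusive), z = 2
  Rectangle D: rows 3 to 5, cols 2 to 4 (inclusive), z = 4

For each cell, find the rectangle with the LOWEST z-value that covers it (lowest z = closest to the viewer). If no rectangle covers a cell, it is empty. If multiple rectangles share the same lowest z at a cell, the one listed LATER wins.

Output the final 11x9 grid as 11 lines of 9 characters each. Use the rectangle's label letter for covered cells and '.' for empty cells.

..AA.BBBB
..AA.BBBB
..AA.BBBB
..AAD....
..AAD....
..AACC...
....CC...
.........
.........
.........
.........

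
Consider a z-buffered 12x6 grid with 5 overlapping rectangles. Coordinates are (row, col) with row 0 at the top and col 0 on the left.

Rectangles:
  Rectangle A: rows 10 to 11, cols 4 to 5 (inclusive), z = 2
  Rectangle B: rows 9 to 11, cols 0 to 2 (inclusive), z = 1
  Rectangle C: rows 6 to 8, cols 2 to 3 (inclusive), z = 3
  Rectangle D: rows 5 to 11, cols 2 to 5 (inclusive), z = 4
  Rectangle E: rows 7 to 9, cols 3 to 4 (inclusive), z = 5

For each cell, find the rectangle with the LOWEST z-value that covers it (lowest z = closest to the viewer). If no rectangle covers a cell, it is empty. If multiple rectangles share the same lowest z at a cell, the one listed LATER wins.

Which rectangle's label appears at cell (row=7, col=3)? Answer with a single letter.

Check cell (7,3):
  A: rows 10-11 cols 4-5 -> outside (row miss)
  B: rows 9-11 cols 0-2 -> outside (row miss)
  C: rows 6-8 cols 2-3 z=3 -> covers; best now C (z=3)
  D: rows 5-11 cols 2-5 z=4 -> covers; best now C (z=3)
  E: rows 7-9 cols 3-4 z=5 -> covers; best now C (z=3)
Winner: C at z=3

Answer: C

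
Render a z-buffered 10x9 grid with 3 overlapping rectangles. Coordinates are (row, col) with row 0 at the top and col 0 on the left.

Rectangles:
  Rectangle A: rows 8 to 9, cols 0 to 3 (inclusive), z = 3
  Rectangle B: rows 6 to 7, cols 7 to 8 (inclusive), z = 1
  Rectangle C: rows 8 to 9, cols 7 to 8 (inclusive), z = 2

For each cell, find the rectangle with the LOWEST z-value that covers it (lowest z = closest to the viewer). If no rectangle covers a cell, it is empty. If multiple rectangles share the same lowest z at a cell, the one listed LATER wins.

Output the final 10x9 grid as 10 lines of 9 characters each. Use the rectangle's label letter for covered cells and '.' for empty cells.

.........
.........
.........
.........
.........
.........
.......BB
.......BB
AAAA...CC
AAAA...CC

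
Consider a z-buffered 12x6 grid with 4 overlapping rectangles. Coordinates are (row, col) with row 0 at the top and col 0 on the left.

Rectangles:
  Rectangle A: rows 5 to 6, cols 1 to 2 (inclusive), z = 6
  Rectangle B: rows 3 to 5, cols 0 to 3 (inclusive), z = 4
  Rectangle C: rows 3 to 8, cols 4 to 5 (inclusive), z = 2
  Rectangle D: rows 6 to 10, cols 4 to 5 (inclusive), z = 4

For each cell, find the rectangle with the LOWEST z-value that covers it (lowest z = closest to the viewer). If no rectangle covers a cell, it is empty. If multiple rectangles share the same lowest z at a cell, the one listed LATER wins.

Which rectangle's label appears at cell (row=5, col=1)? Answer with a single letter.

Check cell (5,1):
  A: rows 5-6 cols 1-2 z=6 -> covers; best now A (z=6)
  B: rows 3-5 cols 0-3 z=4 -> covers; best now B (z=4)
  C: rows 3-8 cols 4-5 -> outside (col miss)
  D: rows 6-10 cols 4-5 -> outside (row miss)
Winner: B at z=4

Answer: B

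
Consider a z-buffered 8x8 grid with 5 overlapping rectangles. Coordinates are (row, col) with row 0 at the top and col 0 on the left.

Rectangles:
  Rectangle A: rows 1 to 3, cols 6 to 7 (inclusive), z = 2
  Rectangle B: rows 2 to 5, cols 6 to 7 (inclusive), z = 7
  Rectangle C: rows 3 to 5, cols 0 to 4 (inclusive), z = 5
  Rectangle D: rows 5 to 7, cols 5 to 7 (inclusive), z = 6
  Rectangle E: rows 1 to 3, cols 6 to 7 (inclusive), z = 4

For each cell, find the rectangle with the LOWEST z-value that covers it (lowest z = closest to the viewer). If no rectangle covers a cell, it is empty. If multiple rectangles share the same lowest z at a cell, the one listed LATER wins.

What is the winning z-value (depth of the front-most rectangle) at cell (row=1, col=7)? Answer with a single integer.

Check cell (1,7):
  A: rows 1-3 cols 6-7 z=2 -> covers; best now A (z=2)
  B: rows 2-5 cols 6-7 -> outside (row miss)
  C: rows 3-5 cols 0-4 -> outside (row miss)
  D: rows 5-7 cols 5-7 -> outside (row miss)
  E: rows 1-3 cols 6-7 z=4 -> covers; best now A (z=2)
Winner: A at z=2

Answer: 2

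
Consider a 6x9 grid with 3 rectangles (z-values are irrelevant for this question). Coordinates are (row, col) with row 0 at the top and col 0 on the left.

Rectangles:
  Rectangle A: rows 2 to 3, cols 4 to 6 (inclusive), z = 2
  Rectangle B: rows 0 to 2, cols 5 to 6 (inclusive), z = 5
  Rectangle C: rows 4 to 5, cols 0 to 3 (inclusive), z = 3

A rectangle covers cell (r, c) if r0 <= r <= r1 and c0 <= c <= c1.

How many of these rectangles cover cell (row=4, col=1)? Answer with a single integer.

Check cell (4,1):
  A: rows 2-3 cols 4-6 -> outside (row miss)
  B: rows 0-2 cols 5-6 -> outside (row miss)
  C: rows 4-5 cols 0-3 -> covers
Count covering = 1

Answer: 1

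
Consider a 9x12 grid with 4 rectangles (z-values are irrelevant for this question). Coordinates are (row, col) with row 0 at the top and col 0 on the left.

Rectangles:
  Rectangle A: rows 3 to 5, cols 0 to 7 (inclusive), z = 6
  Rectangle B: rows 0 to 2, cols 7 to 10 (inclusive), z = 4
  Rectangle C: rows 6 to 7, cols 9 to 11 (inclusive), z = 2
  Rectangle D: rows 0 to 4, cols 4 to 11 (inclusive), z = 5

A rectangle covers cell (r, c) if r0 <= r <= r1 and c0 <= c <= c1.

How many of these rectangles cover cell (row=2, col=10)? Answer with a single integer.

Check cell (2,10):
  A: rows 3-5 cols 0-7 -> outside (row miss)
  B: rows 0-2 cols 7-10 -> covers
  C: rows 6-7 cols 9-11 -> outside (row miss)
  D: rows 0-4 cols 4-11 -> covers
Count covering = 2

Answer: 2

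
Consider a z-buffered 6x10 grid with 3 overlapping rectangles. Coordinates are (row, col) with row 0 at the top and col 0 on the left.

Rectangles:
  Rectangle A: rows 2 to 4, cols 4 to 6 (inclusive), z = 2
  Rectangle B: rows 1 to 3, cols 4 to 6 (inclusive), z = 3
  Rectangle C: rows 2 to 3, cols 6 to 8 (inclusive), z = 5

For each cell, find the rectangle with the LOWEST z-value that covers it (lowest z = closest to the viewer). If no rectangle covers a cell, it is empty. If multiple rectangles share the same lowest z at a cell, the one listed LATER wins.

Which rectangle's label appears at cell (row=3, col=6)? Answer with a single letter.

Answer: A

Derivation:
Check cell (3,6):
  A: rows 2-4 cols 4-6 z=2 -> covers; best now A (z=2)
  B: rows 1-3 cols 4-6 z=3 -> covers; best now A (z=2)
  C: rows 2-3 cols 6-8 z=5 -> covers; best now A (z=2)
Winner: A at z=2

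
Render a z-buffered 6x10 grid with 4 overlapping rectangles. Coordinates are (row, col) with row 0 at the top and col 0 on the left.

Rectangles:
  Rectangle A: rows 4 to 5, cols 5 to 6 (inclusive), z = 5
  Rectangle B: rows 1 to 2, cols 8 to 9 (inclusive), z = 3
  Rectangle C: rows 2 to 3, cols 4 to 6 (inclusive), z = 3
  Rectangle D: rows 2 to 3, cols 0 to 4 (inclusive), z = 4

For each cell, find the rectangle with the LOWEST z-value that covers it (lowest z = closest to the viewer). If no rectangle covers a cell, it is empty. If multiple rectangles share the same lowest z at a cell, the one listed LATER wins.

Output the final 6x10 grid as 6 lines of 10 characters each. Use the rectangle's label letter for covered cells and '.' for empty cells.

..........
........BB
DDDDCCC.BB
DDDDCCC...
.....AA...
.....AA...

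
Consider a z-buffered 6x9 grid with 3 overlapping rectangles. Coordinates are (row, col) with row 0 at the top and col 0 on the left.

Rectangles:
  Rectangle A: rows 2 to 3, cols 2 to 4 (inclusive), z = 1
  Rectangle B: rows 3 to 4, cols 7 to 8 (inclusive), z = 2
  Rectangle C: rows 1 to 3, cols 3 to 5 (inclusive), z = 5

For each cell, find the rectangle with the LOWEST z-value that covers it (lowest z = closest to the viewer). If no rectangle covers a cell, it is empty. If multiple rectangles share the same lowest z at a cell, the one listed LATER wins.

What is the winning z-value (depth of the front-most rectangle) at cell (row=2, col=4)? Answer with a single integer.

Check cell (2,4):
  A: rows 2-3 cols 2-4 z=1 -> covers; best now A (z=1)
  B: rows 3-4 cols 7-8 -> outside (row miss)
  C: rows 1-3 cols 3-5 z=5 -> covers; best now A (z=1)
Winner: A at z=1

Answer: 1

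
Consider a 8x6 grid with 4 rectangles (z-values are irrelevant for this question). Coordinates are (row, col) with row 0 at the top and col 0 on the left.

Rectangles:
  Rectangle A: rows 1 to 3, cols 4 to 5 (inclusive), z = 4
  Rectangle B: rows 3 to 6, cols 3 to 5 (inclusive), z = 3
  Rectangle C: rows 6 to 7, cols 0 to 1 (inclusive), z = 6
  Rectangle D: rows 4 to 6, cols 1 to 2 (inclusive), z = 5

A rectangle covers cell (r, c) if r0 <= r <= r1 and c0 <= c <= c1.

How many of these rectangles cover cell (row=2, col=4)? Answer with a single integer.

Answer: 1

Derivation:
Check cell (2,4):
  A: rows 1-3 cols 4-5 -> covers
  B: rows 3-6 cols 3-5 -> outside (row miss)
  C: rows 6-7 cols 0-1 -> outside (row miss)
  D: rows 4-6 cols 1-2 -> outside (row miss)
Count covering = 1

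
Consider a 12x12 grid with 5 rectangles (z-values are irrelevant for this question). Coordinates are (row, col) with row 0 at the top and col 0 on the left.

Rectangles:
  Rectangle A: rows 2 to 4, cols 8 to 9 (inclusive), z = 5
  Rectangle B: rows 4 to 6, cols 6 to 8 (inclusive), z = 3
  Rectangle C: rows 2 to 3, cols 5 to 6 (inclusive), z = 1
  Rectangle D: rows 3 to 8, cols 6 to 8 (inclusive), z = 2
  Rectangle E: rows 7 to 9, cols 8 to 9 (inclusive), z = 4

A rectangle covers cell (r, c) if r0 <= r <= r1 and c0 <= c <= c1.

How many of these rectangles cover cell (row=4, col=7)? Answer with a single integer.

Answer: 2

Derivation:
Check cell (4,7):
  A: rows 2-4 cols 8-9 -> outside (col miss)
  B: rows 4-6 cols 6-8 -> covers
  C: rows 2-3 cols 5-6 -> outside (row miss)
  D: rows 3-8 cols 6-8 -> covers
  E: rows 7-9 cols 8-9 -> outside (row miss)
Count covering = 2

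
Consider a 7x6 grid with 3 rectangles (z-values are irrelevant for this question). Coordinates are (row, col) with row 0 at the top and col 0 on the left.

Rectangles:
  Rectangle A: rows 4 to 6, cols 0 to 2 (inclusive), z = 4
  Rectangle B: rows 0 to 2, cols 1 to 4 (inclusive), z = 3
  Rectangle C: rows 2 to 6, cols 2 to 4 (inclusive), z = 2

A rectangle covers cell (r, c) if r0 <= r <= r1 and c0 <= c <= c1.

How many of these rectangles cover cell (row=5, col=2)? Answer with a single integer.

Check cell (5,2):
  A: rows 4-6 cols 0-2 -> covers
  B: rows 0-2 cols 1-4 -> outside (row miss)
  C: rows 2-6 cols 2-4 -> covers
Count covering = 2

Answer: 2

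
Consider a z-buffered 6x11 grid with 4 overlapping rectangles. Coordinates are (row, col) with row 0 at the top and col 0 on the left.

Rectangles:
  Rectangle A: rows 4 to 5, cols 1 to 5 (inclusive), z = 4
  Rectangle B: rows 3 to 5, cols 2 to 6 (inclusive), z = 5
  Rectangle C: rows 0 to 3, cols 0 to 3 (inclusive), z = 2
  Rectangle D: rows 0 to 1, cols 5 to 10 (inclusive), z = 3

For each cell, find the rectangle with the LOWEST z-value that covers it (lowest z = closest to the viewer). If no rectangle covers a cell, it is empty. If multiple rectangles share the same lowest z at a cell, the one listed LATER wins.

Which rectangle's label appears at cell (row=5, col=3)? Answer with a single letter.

Check cell (5,3):
  A: rows 4-5 cols 1-5 z=4 -> covers; best now A (z=4)
  B: rows 3-5 cols 2-6 z=5 -> covers; best now A (z=4)
  C: rows 0-3 cols 0-3 -> outside (row miss)
  D: rows 0-1 cols 5-10 -> outside (row miss)
Winner: A at z=4

Answer: A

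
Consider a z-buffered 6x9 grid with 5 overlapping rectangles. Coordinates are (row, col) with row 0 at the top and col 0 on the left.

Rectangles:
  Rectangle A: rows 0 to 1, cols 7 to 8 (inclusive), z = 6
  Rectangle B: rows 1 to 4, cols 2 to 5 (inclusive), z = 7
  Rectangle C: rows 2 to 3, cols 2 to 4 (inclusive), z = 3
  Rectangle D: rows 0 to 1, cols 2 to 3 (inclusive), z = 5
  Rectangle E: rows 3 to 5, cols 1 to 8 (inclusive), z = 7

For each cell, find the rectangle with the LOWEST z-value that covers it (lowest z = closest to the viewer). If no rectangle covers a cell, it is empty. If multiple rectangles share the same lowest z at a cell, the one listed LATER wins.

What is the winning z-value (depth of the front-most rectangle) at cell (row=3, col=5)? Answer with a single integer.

Answer: 7

Derivation:
Check cell (3,5):
  A: rows 0-1 cols 7-8 -> outside (row miss)
  B: rows 1-4 cols 2-5 z=7 -> covers; best now B (z=7)
  C: rows 2-3 cols 2-4 -> outside (col miss)
  D: rows 0-1 cols 2-3 -> outside (row miss)
  E: rows 3-5 cols 1-8 z=7 -> covers; best now E (z=7)
Winner: E at z=7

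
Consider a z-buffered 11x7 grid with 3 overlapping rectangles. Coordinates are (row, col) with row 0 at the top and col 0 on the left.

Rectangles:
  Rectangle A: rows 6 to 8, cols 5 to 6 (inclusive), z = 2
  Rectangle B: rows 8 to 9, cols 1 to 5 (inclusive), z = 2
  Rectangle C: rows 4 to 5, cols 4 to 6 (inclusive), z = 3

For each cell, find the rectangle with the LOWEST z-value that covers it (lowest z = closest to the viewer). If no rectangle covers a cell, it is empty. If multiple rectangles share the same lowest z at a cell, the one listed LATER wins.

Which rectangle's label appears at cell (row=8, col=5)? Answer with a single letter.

Answer: B

Derivation:
Check cell (8,5):
  A: rows 6-8 cols 5-6 z=2 -> covers; best now A (z=2)
  B: rows 8-9 cols 1-5 z=2 -> covers; best now B (z=2)
  C: rows 4-5 cols 4-6 -> outside (row miss)
Winner: B at z=2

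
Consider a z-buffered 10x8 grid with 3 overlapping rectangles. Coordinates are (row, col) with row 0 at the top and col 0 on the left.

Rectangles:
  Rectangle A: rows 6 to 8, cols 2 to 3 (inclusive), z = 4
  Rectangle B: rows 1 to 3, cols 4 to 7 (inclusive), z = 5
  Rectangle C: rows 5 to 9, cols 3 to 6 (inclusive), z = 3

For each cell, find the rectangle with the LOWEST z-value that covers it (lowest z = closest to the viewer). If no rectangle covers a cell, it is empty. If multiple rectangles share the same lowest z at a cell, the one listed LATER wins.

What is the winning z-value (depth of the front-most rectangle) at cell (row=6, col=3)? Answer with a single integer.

Answer: 3

Derivation:
Check cell (6,3):
  A: rows 6-8 cols 2-3 z=4 -> covers; best now A (z=4)
  B: rows 1-3 cols 4-7 -> outside (row miss)
  C: rows 5-9 cols 3-6 z=3 -> covers; best now C (z=3)
Winner: C at z=3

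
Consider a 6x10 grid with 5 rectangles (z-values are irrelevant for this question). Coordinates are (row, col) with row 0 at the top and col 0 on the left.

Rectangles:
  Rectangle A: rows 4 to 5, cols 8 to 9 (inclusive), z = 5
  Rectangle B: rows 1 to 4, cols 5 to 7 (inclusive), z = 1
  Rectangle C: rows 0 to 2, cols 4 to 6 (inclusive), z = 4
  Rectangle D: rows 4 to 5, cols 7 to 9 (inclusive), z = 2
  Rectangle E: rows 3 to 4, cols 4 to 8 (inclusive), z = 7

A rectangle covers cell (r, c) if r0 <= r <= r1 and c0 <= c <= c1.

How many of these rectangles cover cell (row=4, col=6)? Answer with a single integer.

Answer: 2

Derivation:
Check cell (4,6):
  A: rows 4-5 cols 8-9 -> outside (col miss)
  B: rows 1-4 cols 5-7 -> covers
  C: rows 0-2 cols 4-6 -> outside (row miss)
  D: rows 4-5 cols 7-9 -> outside (col miss)
  E: rows 3-4 cols 4-8 -> covers
Count covering = 2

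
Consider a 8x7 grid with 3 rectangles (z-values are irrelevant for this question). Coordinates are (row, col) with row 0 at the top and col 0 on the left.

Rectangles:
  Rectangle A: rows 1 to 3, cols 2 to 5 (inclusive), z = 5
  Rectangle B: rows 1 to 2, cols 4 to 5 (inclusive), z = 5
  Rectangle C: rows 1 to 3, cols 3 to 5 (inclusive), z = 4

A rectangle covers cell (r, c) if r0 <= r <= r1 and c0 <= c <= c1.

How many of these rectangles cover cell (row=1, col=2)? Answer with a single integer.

Check cell (1,2):
  A: rows 1-3 cols 2-5 -> covers
  B: rows 1-2 cols 4-5 -> outside (col miss)
  C: rows 1-3 cols 3-5 -> outside (col miss)
Count covering = 1

Answer: 1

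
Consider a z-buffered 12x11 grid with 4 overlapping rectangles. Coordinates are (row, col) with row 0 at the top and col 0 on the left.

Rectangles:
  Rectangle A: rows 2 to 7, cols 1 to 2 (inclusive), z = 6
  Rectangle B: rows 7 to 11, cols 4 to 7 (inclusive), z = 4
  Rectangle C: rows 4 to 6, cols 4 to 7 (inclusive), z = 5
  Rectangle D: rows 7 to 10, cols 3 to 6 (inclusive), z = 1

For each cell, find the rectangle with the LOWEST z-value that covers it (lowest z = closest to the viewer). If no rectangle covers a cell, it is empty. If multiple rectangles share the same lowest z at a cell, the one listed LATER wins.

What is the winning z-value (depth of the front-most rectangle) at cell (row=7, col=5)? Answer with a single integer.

Check cell (7,5):
  A: rows 2-7 cols 1-2 -> outside (col miss)
  B: rows 7-11 cols 4-7 z=4 -> covers; best now B (z=4)
  C: rows 4-6 cols 4-7 -> outside (row miss)
  D: rows 7-10 cols 3-6 z=1 -> covers; best now D (z=1)
Winner: D at z=1

Answer: 1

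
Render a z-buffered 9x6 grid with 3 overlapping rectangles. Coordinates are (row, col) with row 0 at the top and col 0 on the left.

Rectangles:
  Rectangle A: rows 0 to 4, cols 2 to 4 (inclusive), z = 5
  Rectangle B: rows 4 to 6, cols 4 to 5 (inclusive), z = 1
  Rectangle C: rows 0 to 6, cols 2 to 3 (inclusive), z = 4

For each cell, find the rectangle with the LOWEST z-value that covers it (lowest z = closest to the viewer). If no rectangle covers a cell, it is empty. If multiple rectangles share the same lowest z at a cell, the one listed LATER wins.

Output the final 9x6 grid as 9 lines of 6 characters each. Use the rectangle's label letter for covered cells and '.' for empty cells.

..CCA.
..CCA.
..CCA.
..CCA.
..CCBB
..CCBB
..CCBB
......
......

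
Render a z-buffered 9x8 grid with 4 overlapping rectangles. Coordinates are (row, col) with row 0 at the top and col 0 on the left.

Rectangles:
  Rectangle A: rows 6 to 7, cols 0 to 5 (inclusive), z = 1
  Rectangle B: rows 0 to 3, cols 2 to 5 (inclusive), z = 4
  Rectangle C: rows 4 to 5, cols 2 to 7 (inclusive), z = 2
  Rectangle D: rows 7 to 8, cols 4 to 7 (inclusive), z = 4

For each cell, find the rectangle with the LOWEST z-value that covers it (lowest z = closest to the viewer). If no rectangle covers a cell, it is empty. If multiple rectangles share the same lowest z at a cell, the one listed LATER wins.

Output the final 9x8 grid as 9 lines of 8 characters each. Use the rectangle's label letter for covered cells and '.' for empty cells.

..BBBB..
..BBBB..
..BBBB..
..BBBB..
..CCCCCC
..CCCCCC
AAAAAA..
AAAAAADD
....DDDD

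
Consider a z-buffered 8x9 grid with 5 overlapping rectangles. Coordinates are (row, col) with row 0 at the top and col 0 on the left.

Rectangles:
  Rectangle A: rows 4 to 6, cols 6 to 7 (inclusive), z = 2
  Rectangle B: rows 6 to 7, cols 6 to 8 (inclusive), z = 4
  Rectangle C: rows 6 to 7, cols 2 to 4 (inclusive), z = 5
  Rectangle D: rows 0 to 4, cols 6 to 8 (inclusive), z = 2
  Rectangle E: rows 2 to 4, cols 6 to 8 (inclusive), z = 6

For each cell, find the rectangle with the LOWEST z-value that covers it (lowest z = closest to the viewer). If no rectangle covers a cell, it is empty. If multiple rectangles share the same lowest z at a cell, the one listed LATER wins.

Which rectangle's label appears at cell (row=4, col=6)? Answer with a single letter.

Check cell (4,6):
  A: rows 4-6 cols 6-7 z=2 -> covers; best now A (z=2)
  B: rows 6-7 cols 6-8 -> outside (row miss)
  C: rows 6-7 cols 2-4 -> outside (row miss)
  D: rows 0-4 cols 6-8 z=2 -> covers; best now D (z=2)
  E: rows 2-4 cols 6-8 z=6 -> covers; best now D (z=2)
Winner: D at z=2

Answer: D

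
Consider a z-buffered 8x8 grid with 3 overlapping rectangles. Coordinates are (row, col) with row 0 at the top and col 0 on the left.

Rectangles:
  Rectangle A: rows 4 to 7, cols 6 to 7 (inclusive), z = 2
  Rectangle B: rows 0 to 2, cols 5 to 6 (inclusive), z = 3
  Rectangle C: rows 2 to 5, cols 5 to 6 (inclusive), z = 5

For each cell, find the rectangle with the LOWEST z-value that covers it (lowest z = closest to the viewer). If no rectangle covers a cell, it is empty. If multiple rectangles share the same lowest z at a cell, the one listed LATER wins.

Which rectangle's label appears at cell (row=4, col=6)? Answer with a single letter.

Answer: A

Derivation:
Check cell (4,6):
  A: rows 4-7 cols 6-7 z=2 -> covers; best now A (z=2)
  B: rows 0-2 cols 5-6 -> outside (row miss)
  C: rows 2-5 cols 5-6 z=5 -> covers; best now A (z=2)
Winner: A at z=2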